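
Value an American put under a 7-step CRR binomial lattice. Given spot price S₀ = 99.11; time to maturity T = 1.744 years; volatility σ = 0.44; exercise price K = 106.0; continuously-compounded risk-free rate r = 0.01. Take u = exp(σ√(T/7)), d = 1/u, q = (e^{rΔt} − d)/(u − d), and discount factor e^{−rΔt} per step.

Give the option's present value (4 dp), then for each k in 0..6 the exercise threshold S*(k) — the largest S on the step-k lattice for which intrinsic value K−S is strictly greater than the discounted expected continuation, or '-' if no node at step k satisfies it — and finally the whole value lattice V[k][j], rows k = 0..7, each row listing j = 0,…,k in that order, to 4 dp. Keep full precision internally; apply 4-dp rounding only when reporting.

params: Δt=0.24914 u=1.24561 d=0.80282 q=0.45095 e^(-rΔt)=0.99751
t_7 payoffs: 84.6965 72.9468 54.7168 26.4323 0.0000 0.0000 0.0000 0.0000
t_6: node(6,0) S=26.5358 payoff=79.4642 vs cont=79.2004 → 79.4642 [stop]  node(6,1) S=41.1713 payoff=64.8287 vs cont=64.5650 → 64.8287 [stop]  node(6,2) S=63.8787 payoff=42.1213 vs cont=41.8576 → 42.1213 [stop]  node(6,3) S=99.1100 payoff=6.8900 vs cont=14.4766 → 14.4766 [wait]  node(6,4) S=153.7727 payoff=0.0000 vs cont=0.0000 → 0.0000 [wait]  node(6,5) S=238.5838 payoff=0.0000 vs cont=0.0000 → 0.0000 [wait]  node(6,6) S=370.1712 payoff=0.0000 vs cont=0.0000 → 0.0000 [wait]  ⇒ S*(6)=63.8787
t_5: node(5,0) S=33.0532 payoff=72.9468 vs cont=72.6831 → 72.9468 [stop]  node(5,1) S=51.2832 payoff=54.7168 vs cont=54.4531 → 54.7168 [stop]  node(5,2) S=79.5677 payoff=26.4323 vs cont=29.5812 → 29.5812 [wait]  node(5,3) S=123.4521 payoff=0.0000 vs cont=7.9286 → 7.9286 [wait]  node(5,4) S=191.5402 payoff=0.0000 vs cont=0.0000 → 0.0000 [wait]  node(5,5) S=297.1815 payoff=0.0000 vs cont=0.0000 → 0.0000 [wait]  ⇒ S*(5)=51.2832
t_4: node(4,0) S=41.1713 payoff=64.8287 vs cont=64.5650 → 64.8287 [stop]  node(4,1) S=63.8787 payoff=42.1213 vs cont=43.2740 → 43.2740 [wait]  node(4,2) S=99.1100 payoff=6.8900 vs cont=19.7677 → 19.7677 [wait]  node(4,3) S=153.7727 payoff=0.0000 vs cont=4.3424 → 4.3424 [wait]  node(4,4) S=238.5838 payoff=0.0000 vs cont=0.0000 → 0.0000 [wait]  ⇒ S*(4)=41.1713
t_3: node(3,0) S=51.2832 payoff=54.7168 vs cont=54.9716 → 54.9716 [wait]  node(3,1) S=79.5677 payoff=26.4323 vs cont=32.5926 → 32.5926 [wait]  node(3,2) S=123.4521 payoff=0.0000 vs cont=12.7798 → 12.7798 [wait]  node(3,3) S=191.5402 payoff=0.0000 vs cont=2.3783 → 2.3783 [wait]  ⇒ S*(3)=-
t_2: node(2,0) S=63.8787 payoff=42.1213 vs cont=44.7682 → 44.7682 [wait]  node(2,1) S=99.1100 payoff=6.8900 vs cont=23.5992 → 23.5992 [wait]  node(2,2) S=153.7727 payoff=0.0000 vs cont=8.0691 → 8.0691 [wait]  ⇒ S*(2)=-
t_1: node(1,0) S=79.5677 payoff=26.4323 vs cont=35.1344 → 35.1344 [wait]  node(1,1) S=123.4521 payoff=0.0000 vs cont=16.5547 → 16.5547 [wait]  ⇒ S*(1)=-
t_0: node(0,0) S=99.1100 payoff=6.8900 vs cont=26.6894 → 26.6894 [wait]  ⇒ S*(0)=-

price = 26.6894
boundary = - - - - 41.1713 51.2832 63.8787
tree:
26.6894
35.1344 16.5547
44.7682 23.5992 8.0691
54.9716 32.5926 12.7798 2.3783
64.8287 43.2740 19.7677 4.3424 0.0000
72.9468 54.7168 29.5812 7.9286 0.0000 0.0000
79.4642 64.8287 42.1213 14.4766 0.0000 0.0000 0.0000
84.6965 72.9468 54.7168 26.4323 0.0000 0.0000 0.0000 0.0000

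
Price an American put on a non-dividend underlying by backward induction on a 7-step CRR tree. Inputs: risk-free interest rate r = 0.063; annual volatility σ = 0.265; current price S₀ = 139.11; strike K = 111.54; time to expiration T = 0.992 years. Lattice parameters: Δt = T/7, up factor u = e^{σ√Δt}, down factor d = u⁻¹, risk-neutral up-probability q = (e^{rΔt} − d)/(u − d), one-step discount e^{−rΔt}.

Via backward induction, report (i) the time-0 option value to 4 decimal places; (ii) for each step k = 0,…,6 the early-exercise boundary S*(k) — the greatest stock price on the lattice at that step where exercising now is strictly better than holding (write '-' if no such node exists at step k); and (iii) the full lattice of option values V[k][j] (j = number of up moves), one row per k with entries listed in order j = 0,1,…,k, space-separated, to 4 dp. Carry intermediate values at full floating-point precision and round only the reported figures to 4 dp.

price = 2.6200
boundary = - - - - - 84.4762 93.3381
tree:
2.6200
4.4538 0.9721
7.3887 1.8210 0.2050
11.8897 3.3607 0.4310 0.0000
18.4019 6.0825 0.9058 0.0000 0.0000
27.0638 10.7221 1.9038 0.0000 0.0000 0.0000
35.0844 18.2019 4.0014 0.0000 0.0000 0.0000 0.0000
42.3434 27.0638 8.4103 0.0000 0.0000 0.0000 0.0000 0.0000

params: Δt=0.14171 u=1.10490 d=0.90506 q=0.51995 e^(-rΔt)=0.99111
t_7 payoffs: 42.3434 27.0638 8.4103 0.0000 0.0000 0.0000 0.0000 0.0000
t_6: node(6,0) S=76.4556 payoff=35.0844 vs cont=34.0930 → 35.0844 [stop]  node(6,1) S=93.3381 payoff=18.2019 vs cont=17.2105 → 18.2019 [stop]  node(6,2) S=113.9485 payoff=0.0000 vs cont=4.0014 → 4.0014 [wait]  node(6,3) S=139.1100 payoff=0.0000 vs cont=0.0000 → 0.0000 [wait]  node(6,4) S=169.8275 payoff=0.0000 vs cont=0.0000 → 0.0000 [wait]  node(6,5) S=207.3279 payoff=0.0000 vs cont=0.0000 → 0.0000 [wait]  node(6,6) S=253.1089 payoff=0.0000 vs cont=0.0000 → 0.0000 [wait]  ⇒ S*(6)=93.3381
t_5: node(5,0) S=84.4762 payoff=27.0638 vs cont=26.0724 → 27.0638 [stop]  node(5,1) S=103.1297 payoff=8.4103 vs cont=10.7221 → 10.7221 [wait]  node(5,2) S=125.9023 payoff=0.0000 vs cont=1.9038 → 1.9038 [wait]  node(5,3) S=153.7033 payoff=0.0000 vs cont=0.0000 → 0.0000 [wait]  node(5,4) S=187.6432 payoff=0.0000 vs cont=0.0000 → 0.0000 [wait]  node(5,5) S=229.0776 payoff=0.0000 vs cont=0.0000 → 0.0000 [wait]  ⇒ S*(5)=84.4762
t_4: node(4,0) S=93.3381 payoff=18.2019 vs cont=18.4019 → 18.4019 [wait]  node(4,1) S=113.9485 payoff=0.0000 vs cont=6.0825 → 6.0825 [wait]  node(4,2) S=139.1100 payoff=0.0000 vs cont=0.9058 → 0.9058 [wait]  node(4,3) S=169.8275 payoff=0.0000 vs cont=0.0000 → 0.0000 [wait]  node(4,4) S=207.3279 payoff=0.0000 vs cont=0.0000 → 0.0000 [wait]  ⇒ S*(4)=-
t_3: node(3,0) S=103.1297 payoff=8.4103 vs cont=11.8897 → 11.8897 [wait]  node(3,1) S=125.9023 payoff=0.0000 vs cont=3.3607 → 3.3607 [wait]  node(3,2) S=153.7033 payoff=0.0000 vs cont=0.4310 → 0.4310 [wait]  node(3,3) S=187.6432 payoff=0.0000 vs cont=0.0000 → 0.0000 [wait]  ⇒ S*(3)=-
t_2: node(2,0) S=113.9485 payoff=0.0000 vs cont=7.3887 → 7.3887 [wait]  node(2,1) S=139.1100 payoff=0.0000 vs cont=1.8210 → 1.8210 [wait]  node(2,2) S=169.8275 payoff=0.0000 vs cont=0.2050 → 0.2050 [wait]  ⇒ S*(2)=-
t_1: node(1,0) S=125.9023 payoff=0.0000 vs cont=4.4538 → 4.4538 [wait]  node(1,1) S=153.7033 payoff=0.0000 vs cont=0.9721 → 0.9721 [wait]  ⇒ S*(1)=-
t_0: node(0,0) S=139.1100 payoff=0.0000 vs cont=2.6200 → 2.6200 [wait]  ⇒ S*(0)=-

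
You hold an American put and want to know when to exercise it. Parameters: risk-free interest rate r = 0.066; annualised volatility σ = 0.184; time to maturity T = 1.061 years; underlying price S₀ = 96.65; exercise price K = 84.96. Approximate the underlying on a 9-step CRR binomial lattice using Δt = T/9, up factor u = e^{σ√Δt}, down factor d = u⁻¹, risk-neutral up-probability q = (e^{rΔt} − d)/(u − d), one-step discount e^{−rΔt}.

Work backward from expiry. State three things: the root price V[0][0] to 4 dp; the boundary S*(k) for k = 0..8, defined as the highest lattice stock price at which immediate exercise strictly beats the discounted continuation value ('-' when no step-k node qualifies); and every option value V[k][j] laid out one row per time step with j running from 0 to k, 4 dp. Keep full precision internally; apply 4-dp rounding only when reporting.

price = 1.4637
boundary = - - - - 75.0677 70.4719 75.0677 70.4719 75.0677
tree:
1.4637
2.4641 0.6527
4.0435 1.1861 0.2184
6.4381 2.1102 0.4347 0.0418
9.8923 3.6579 0.8534 0.0927 0.0000
14.4881 6.1392 1.6469 0.2058 0.0000 0.0000
18.8025 9.8923 3.1063 0.4568 0.0000 0.0000 0.0000
22.8528 14.4881 5.6759 1.0141 0.0000 0.0000 0.0000 0.0000
26.6551 18.8025 9.8923 2.2510 0.0000 0.0000 0.0000 0.0000 0.0000
30.2247 22.8528 14.4881 4.9967 0.0000 0.0000 0.0000 0.0000 0.0000 0.0000

Δt=0.11789  u=1.06521  d=0.93878  q=0.54599  discount=0.99225
step 9 (expiry): payoffs max(K−S,0) = 30.2247 22.8528 14.4881 4.9967 0.0000 0.0000 0.0000 0.0000 0.0000 0.0000
step 8: (k=8,j=0): S=58.3049, (K−S)⁺=26.6551, hold=25.9966 ⇒ V=26.6551 exercise | (k=8,j=1): S=66.1575, (K−S)⁺=18.8025, hold=18.1440 ⇒ V=18.8025 exercise | (k=8,j=2): S=75.0677, (K−S)⁺=9.8923, hold=9.2338 ⇒ V=9.8923 exercise | (k=8,j=3): S=85.1780, (K−S)⁺=0.0000, hold=2.2510 ⇒ V=2.2510 continue | (k=8,j=4): S=96.6500, (K−S)⁺=0.0000, hold=0.0000 ⇒ V=0.0000 continue | (k=8,j=5): S=109.6670, (K−S)⁺=0.0000, hold=0.0000 ⇒ V=0.0000 continue | (k=8,j=6): S=124.4372, (K−S)⁺=0.0000, hold=0.0000 ⇒ V=0.0000 continue | (k=8,j=7): S=141.1967, (K−S)⁺=0.0000, hold=0.0000 ⇒ V=0.0000 continue | (k=8,j=8): S=160.2134, (K−S)⁺=0.0000, hold=0.0000 ⇒ V=0.0000 continue  boundary S*=75.0677
step 7: (k=7,j=0): S=62.1072, (K−S)⁺=22.8528, hold=22.1943 ⇒ V=22.8528 exercise | (k=7,j=1): S=70.4719, (K−S)⁺=14.4881, hold=13.8296 ⇒ V=14.4881 exercise | (k=7,j=2): S=79.9633, (K−S)⁺=4.9967, hold=5.6759 ⇒ V=5.6759 continue | (k=7,j=3): S=90.7329, (K−S)⁺=0.0000, hold=1.0141 ⇒ V=1.0141 continue | (k=7,j=4): S=102.9530, (K−S)⁺=0.0000, hold=0.0000 ⇒ V=0.0000 continue | (k=7,j=5): S=116.8189, (K−S)⁺=0.0000, hold=0.0000 ⇒ V=0.0000 continue | (k=7,j=6): S=132.5524, (K−S)⁺=0.0000, hold=0.0000 ⇒ V=0.0000 continue | (k=7,j=7): S=150.4048, (K−S)⁺=0.0000, hold=0.0000 ⇒ V=0.0000 continue  boundary S*=70.4719
step 6: (k=6,j=0): S=66.1575, (K−S)⁺=18.8025, hold=18.1440 ⇒ V=18.8025 exercise | (k=6,j=1): S=75.0677, (K−S)⁺=9.8923, hold=9.6017 ⇒ V=9.8923 exercise | (k=6,j=2): S=85.1780, (K−S)⁺=0.0000, hold=3.1063 ⇒ V=3.1063 continue | (k=6,j=3): S=96.6500, (K−S)⁺=0.0000, hold=0.4568 ⇒ V=0.4568 continue | (k=6,j=4): S=109.6670, (K−S)⁺=0.0000, hold=0.0000 ⇒ V=0.0000 continue | (k=6,j=5): S=124.4372, (K−S)⁺=0.0000, hold=0.0000 ⇒ V=0.0000 continue | (k=6,j=6): S=141.1967, (K−S)⁺=0.0000, hold=0.0000 ⇒ V=0.0000 continue  boundary S*=75.0677
step 5: (k=5,j=0): S=70.4719, (K−S)⁺=14.4881, hold=13.8296 ⇒ V=14.4881 exercise | (k=5,j=1): S=79.9633, (K−S)⁺=4.9967, hold=6.1392 ⇒ V=6.1392 continue | (k=5,j=2): S=90.7329, (K−S)⁺=0.0000, hold=1.6469 ⇒ V=1.6469 continue | (k=5,j=3): S=102.9530, (K−S)⁺=0.0000, hold=0.2058 ⇒ V=0.2058 continue | (k=5,j=4): S=116.8189, (K−S)⁺=0.0000, hold=0.0000 ⇒ V=0.0000 continue | (k=5,j=5): S=132.5524, (K−S)⁺=0.0000, hold=0.0000 ⇒ V=0.0000 continue  boundary S*=70.4719
step 4: (k=4,j=0): S=75.0677, (K−S)⁺=9.8923, hold=9.8527 ⇒ V=9.8923 exercise | (k=4,j=1): S=85.1780, (K−S)⁺=0.0000, hold=3.6579 ⇒ V=3.6579 continue | (k=4,j=2): S=96.6500, (K−S)⁺=0.0000, hold=0.8534 ⇒ V=0.8534 continue | (k=4,j=3): S=109.6670, (K−S)⁺=0.0000, hold=0.0927 ⇒ V=0.0927 continue | (k=4,j=4): S=124.4372, (K−S)⁺=0.0000, hold=0.0000 ⇒ V=0.0000 continue  boundary S*=75.0677
step 3: (k=3,j=0): S=79.9633, (K−S)⁺=4.9967, hold=6.4381 ⇒ V=6.4381 continue | (k=3,j=1): S=90.7329, (K−S)⁺=0.0000, hold=2.1102 ⇒ V=2.1102 continue | (k=3,j=2): S=102.9530, (K−S)⁺=0.0000, hold=0.4347 ⇒ V=0.4347 continue | (k=3,j=3): S=116.8189, (K−S)⁺=0.0000, hold=0.0418 ⇒ V=0.0418 continue  boundary S*=-
step 2: (k=2,j=0): S=85.1780, (K−S)⁺=0.0000, hold=4.0435 ⇒ V=4.0435 continue | (k=2,j=1): S=96.6500, (K−S)⁺=0.0000, hold=1.1861 ⇒ V=1.1861 continue | (k=2,j=2): S=109.6670, (K−S)⁺=0.0000, hold=0.2184 ⇒ V=0.2184 continue  boundary S*=-
step 1: (k=1,j=0): S=90.7329, (K−S)⁺=0.0000, hold=2.4641 ⇒ V=2.4641 continue | (k=1,j=1): S=102.9530, (K−S)⁺=0.0000, hold=0.6527 ⇒ V=0.6527 continue  boundary S*=-
step 0: (k=0,j=0): S=96.6500, (K−S)⁺=0.0000, hold=1.4637 ⇒ V=1.4637 continue  boundary S*=-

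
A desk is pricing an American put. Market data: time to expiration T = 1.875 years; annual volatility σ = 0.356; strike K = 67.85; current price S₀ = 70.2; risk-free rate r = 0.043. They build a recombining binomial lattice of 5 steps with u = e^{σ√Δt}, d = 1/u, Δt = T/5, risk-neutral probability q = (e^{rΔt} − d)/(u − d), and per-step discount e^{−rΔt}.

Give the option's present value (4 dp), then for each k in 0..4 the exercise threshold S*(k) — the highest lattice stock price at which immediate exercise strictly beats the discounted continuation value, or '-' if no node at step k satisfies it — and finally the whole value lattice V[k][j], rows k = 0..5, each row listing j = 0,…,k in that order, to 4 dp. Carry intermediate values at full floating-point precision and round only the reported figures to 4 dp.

price = 10.3906
boundary = - - - 36.5008 45.3921
tree:
10.3906
15.6498 5.1045
22.6965 8.6251 1.5036
31.3492 14.1880 2.9540 0.0000
38.4989 22.4579 5.8032 0.0000 0.0000
44.2481 31.3492 11.4007 0.0000 0.0000 0.0000

params: Δt=0.37500 u=1.24359 d=0.80412 q=0.48270 e^(-rΔt)=0.98400
t_5 payoffs: 44.2481 31.3492 11.4007 0.0000 0.0000 0.0000
t_4: node(4,0) S=29.3511 payoff=38.4989 vs cont=37.4136 → 38.4989 [stop]  node(4,1) S=45.3921 payoff=22.4579 vs cont=21.3725 → 22.4579 [stop]  node(4,2) S=70.2000 payoff=0.0000 vs cont=5.8032 → 5.8032 [wait]  node(4,3) S=108.5659 payoff=0.0000 vs cont=0.0000 → 0.0000 [wait]  node(4,4) S=167.8997 payoff=0.0000 vs cont=0.0000 → 0.0000 [wait]  ⇒ S*(4)=45.3921
t_3: node(3,0) S=36.5008 payoff=31.3492 vs cont=30.2639 → 31.3492 [stop]  node(3,1) S=56.4493 payoff=11.4007 vs cont=14.1880 → 14.1880 [wait]  node(3,2) S=87.3002 payoff=0.0000 vs cont=2.9540 → 2.9540 [wait]  node(3,3) S=135.0118 payoff=0.0000 vs cont=0.0000 → 0.0000 [wait]  ⇒ S*(3)=36.5008
t_2: node(2,0) S=45.3921 payoff=22.4579 vs cont=22.6965 → 22.6965 [wait]  node(2,1) S=70.2000 payoff=0.0000 vs cont=8.6251 → 8.6251 [wait]  node(2,2) S=108.5659 payoff=0.0000 vs cont=1.5036 → 1.5036 [wait]  ⇒ S*(2)=-
t_1: node(1,0) S=56.4493 payoff=11.4007 vs cont=15.6498 → 15.6498 [wait]  node(1,1) S=87.3002 payoff=0.0000 vs cont=5.1045 → 5.1045 [wait]  ⇒ S*(1)=-
t_0: node(0,0) S=70.2000 payoff=0.0000 vs cont=10.3906 → 10.3906 [wait]  ⇒ S*(0)=-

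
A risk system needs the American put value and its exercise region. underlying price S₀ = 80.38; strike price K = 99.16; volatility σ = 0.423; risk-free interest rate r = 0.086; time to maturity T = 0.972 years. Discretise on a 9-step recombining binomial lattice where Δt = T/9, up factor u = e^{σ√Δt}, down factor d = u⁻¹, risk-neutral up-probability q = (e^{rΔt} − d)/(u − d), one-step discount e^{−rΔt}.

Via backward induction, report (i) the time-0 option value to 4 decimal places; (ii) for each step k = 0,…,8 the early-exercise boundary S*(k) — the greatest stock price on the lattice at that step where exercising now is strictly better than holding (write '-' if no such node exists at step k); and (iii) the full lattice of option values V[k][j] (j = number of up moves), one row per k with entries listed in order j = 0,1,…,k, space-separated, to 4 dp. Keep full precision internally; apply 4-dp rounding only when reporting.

price = 22.4649
boundary = - - 60.8701 52.9702 60.8701 69.9481 60.8701 69.9481 80.3800
tree:
22.4649
29.7488 15.5650
38.2899 21.7216 9.6688
46.1898 29.3601 14.4516 5.0432
53.0644 38.2899 20.9350 8.2061 1.9588
59.0468 46.1898 29.2119 13.0086 3.5333 0.4131
64.2528 53.0644 38.2899 19.9391 6.2870 0.8319 0.0000
68.7831 59.0468 46.1898 29.2119 10.9931 1.6751 0.0000 0.0000
72.7255 64.2528 53.0644 38.2899 18.7800 3.3731 0.0000 0.0000 0.0000
76.1562 68.7831 59.0468 46.1898 29.2119 6.7923 0.0000 0.0000 0.0000 0.0000

params: Δt=0.10800 u=1.14914 d=0.87022 q=0.49876 e^(-rΔt)=0.99076
t_9 payoffs: 76.1562 68.7831 59.0468 46.1898 29.2119 6.7923 0.0000 0.0000 0.0000 0.0000
t_8: node(8,0) S=26.4345 payoff=72.7255 vs cont=71.8088 → 72.7255 [stop]  node(8,1) S=34.9072 payoff=64.2528 vs cont=63.3361 → 64.2528 [stop]  node(8,2) S=46.0956 payoff=53.0644 vs cont=52.1477 → 53.0644 [stop]  node(8,3) S=60.8701 payoff=38.2899 vs cont=37.3732 → 38.2899 [stop]  node(8,4) S=80.3800 payoff=18.7800 vs cont=17.8633 → 18.7800 [stop]  node(8,5) S=106.1432 payoff=0.0000 vs cont=3.3731 → 3.3731 [wait]  node(8,6) S=140.1640 payoff=0.0000 vs cont=0.0000 → 0.0000 [wait]  node(8,7) S=185.0891 payoff=0.0000 vs cont=0.0000 → 0.0000 [wait]  node(8,8) S=244.4135 payoff=0.0000 vs cont=0.0000 → 0.0000 [wait]  ⇒ S*(8)=80.3800
t_7: node(7,0) S=30.3769 payoff=68.7831 vs cont=67.8664 → 68.7831 [stop]  node(7,1) S=40.1132 payoff=59.0468 vs cont=58.1301 → 59.0468 [stop]  node(7,2) S=52.9702 payoff=46.1898 vs cont=45.2731 → 46.1898 [stop]  node(7,3) S=69.9481 payoff=29.2119 vs cont=28.2952 → 29.2119 [stop]  node(7,4) S=92.3677 payoff=6.7923 vs cont=10.9931 → 10.9931 [wait]  node(7,5) S=121.9732 payoff=0.0000 vs cont=1.6751 → 1.6751 [wait]  node(7,6) S=161.0678 payoff=0.0000 vs cont=0.0000 → 0.0000 [wait]  node(7,7) S=212.6929 payoff=0.0000 vs cont=0.0000 → 0.0000 [wait]  ⇒ S*(7)=69.9481
t_6: node(6,0) S=34.9072 payoff=64.2528 vs cont=63.3361 → 64.2528 [stop]  node(6,1) S=46.0956 payoff=53.0644 vs cont=52.1477 → 53.0644 [stop]  node(6,2) S=60.8701 payoff=38.2899 vs cont=37.3732 → 38.2899 [stop]  node(6,3) S=80.3800 payoff=18.7800 vs cont=19.9391 → 19.9391 [wait]  node(6,4) S=106.1432 payoff=0.0000 vs cont=6.2870 → 6.2870 [wait]  node(6,5) S=140.1640 payoff=0.0000 vs cont=0.8319 → 0.8319 [wait]  node(6,6) S=185.0891 payoff=0.0000 vs cont=0.0000 → 0.0000 [wait]  ⇒ S*(6)=60.8701
t_5: node(5,0) S=40.1132 payoff=59.0468 vs cont=58.1301 → 59.0468 [stop]  node(5,1) S=52.9702 payoff=46.1898 vs cont=45.2731 → 46.1898 [stop]  node(5,2) S=69.9481 payoff=29.2119 vs cont=28.8679 → 29.2119 [stop]  node(5,3) S=92.3677 payoff=6.7923 vs cont=13.0086 → 13.0086 [wait]  node(5,4) S=121.9732 payoff=0.0000 vs cont=3.5333 → 3.5333 [wait]  node(5,5) S=161.0678 payoff=0.0000 vs cont=0.4131 → 0.4131 [wait]  ⇒ S*(5)=69.9481
t_4: node(4,0) S=46.0956 payoff=53.0644 vs cont=52.1477 → 53.0644 [stop]  node(4,1) S=60.8701 payoff=38.2899 vs cont=37.3732 → 38.2899 [stop]  node(4,2) S=80.3800 payoff=18.7800 vs cont=20.9350 → 20.9350 [wait]  node(4,3) S=106.1432 payoff=0.0000 vs cont=8.2061 → 8.2061 [wait]  node(4,4) S=140.1640 payoff=0.0000 vs cont=1.9588 → 1.9588 [wait]  ⇒ S*(4)=60.8701
t_3: node(3,0) S=52.9702 payoff=46.1898 vs cont=45.2731 → 46.1898 [stop]  node(3,1) S=69.9481 payoff=29.2119 vs cont=29.3601 → 29.3601 [wait]  node(3,2) S=92.3677 payoff=6.7923 vs cont=14.4516 → 14.4516 [wait]  node(3,3) S=121.9732 payoff=0.0000 vs cont=5.0432 → 5.0432 [wait]  ⇒ S*(3)=52.9702
t_2: node(2,0) S=60.8701 payoff=38.2899 vs cont=37.4464 → 38.2899 [stop]  node(2,1) S=80.3800 payoff=18.7800 vs cont=21.7216 → 21.7216 [wait]  node(2,2) S=106.1432 payoff=0.0000 vs cont=9.6688 → 9.6688 [wait]  ⇒ S*(2)=60.8701
t_1: node(1,0) S=69.9481 payoff=29.2119 vs cont=29.7488 → 29.7488 [wait]  node(1,1) S=92.3677 payoff=6.7923 vs cont=15.5650 → 15.5650 [wait]  ⇒ S*(1)=-
t_0: node(0,0) S=80.3800 payoff=18.7800 vs cont=22.4649 → 22.4649 [wait]  ⇒ S*(0)=-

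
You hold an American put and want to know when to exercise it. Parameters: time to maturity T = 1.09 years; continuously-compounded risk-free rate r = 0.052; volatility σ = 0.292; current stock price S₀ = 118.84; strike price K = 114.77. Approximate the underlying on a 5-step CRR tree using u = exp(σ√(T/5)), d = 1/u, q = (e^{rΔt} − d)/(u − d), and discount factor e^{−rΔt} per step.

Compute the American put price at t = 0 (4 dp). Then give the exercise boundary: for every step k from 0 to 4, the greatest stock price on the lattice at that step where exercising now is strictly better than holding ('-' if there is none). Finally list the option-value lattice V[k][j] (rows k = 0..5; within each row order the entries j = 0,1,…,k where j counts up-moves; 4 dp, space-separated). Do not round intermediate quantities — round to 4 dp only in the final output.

Δt=0.21800, u=1.14607, d=0.87255, q=0.50765, disc=e^(-rΔt)=0.98873
k=5 terminal: V=max(K-S,0) → 54.6648 35.8236 11.0762 0.0000 0.0000 0.0000
k=4: j=0 S=68.8846 intr=45.8854 cont=44.5917 V=45.8854[EX]; j=1 S=90.4779 intr=24.2921 cont=22.9984 V=24.2921[EX]; j=2 S=118.8400 intr=0.0000 cont=5.3919 V=5.3919[hold]; j=3 S=156.0928 intr=0.0000 cont=0.0000 V=0.0000[hold]; j=4 S=205.0231 intr=0.0000 cont=0.0000 V=0.0000[hold]  S*(4)=90.4779
k=3: j=0 S=78.9464 intr=35.8236 cont=34.5299 V=35.8236[EX]; j=1 S=103.6938 intr=11.0762 cont=14.5318 V=14.5318[hold]; j=2 S=136.1986 intr=0.0000 cont=2.6248 V=2.6248[hold]; j=3 S=178.8928 intr=0.0000 cont=0.0000 V=0.0000[hold]  S*(3)=78.9464
k=2: j=0 S=90.4779 intr=24.2921 cont=24.7328 V=24.7328[hold]; j=1 S=118.8400 intr=0.0000 cont=8.3915 V=8.3915[hold]; j=2 S=156.0928 intr=0.0000 cont=1.2777 V=1.2777[hold]  S*(2)=-
k=1: j=0 S=103.6938 intr=11.0762 cont=16.2519 V=16.2519[hold]; j=1 S=136.1986 intr=0.0000 cont=4.7263 V=4.7263[hold]  S*(1)=-
k=0: j=0 S=118.8400 intr=0.0000 cont=10.2837 V=10.2837[hold]  S*(0)=-

price = 10.2837
boundary = - - - 78.9464 90.4779
tree:
10.2837
16.2519 4.7263
24.7328 8.3915 1.2777
35.8236 14.5318 2.6248 0.0000
45.8854 24.2921 5.3919 0.0000 0.0000
54.6648 35.8236 11.0762 0.0000 0.0000 0.0000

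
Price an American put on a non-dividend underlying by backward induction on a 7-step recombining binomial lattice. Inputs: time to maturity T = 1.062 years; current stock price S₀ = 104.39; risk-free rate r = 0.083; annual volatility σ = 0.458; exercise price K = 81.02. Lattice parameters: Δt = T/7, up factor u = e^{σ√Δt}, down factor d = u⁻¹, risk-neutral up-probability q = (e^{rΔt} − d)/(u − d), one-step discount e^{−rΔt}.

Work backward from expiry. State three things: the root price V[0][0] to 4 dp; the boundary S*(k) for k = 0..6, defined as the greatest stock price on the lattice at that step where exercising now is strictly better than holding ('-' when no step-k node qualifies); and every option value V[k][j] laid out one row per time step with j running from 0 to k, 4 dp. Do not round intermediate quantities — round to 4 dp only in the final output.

Δt=0.15171  u=1.19530  d=0.83661  q=0.49085  discount=0.98749
step 7 (expiry): payoffs max(K−S,0) = 51.0745 38.2359 19.8930 0.0000 0.0000 0.0000 0.0000 0.0000
step 6: (k=6,j=0): S=35.7938, (K−S)⁺=45.2262, hold=44.2124 ⇒ V=45.2262 exercise | (k=6,j=1): S=51.1397, (K−S)⁺=29.8803, hold=28.8665 ⇒ V=29.8803 exercise | (k=6,j=2): S=73.0648, (K−S)⁺=7.9552, hold=10.0018 ⇒ V=10.0018 continue | (k=6,j=3): S=104.3900, (K−S)⁺=0.0000, hold=0.0000 ⇒ V=0.0000 continue | (k=6,j=4): S=149.1452, (K−S)⁺=0.0000, hold=0.0000 ⇒ V=0.0000 continue | (k=6,j=5): S=213.0885, (K−S)⁺=0.0000, hold=0.0000 ⇒ V=0.0000 continue | (k=6,j=6): S=304.4461, (K−S)⁺=0.0000, hold=0.0000 ⇒ V=0.0000 continue  boundary S*=51.1397
step 5: (k=5,j=0): S=42.7841, (K−S)⁺=38.2359, hold=37.2220 ⇒ V=38.2359 exercise | (k=5,j=1): S=61.1270, (K−S)⁺=19.8930, hold=19.8712 ⇒ V=19.8930 exercise | (k=5,j=2): S=87.3341, (K−S)⁺=0.0000, hold=5.0287 ⇒ V=5.0287 continue | (k=5,j=3): S=124.7769, (K−S)⁺=0.0000, hold=0.0000 ⇒ V=0.0000 continue | (k=5,j=4): S=178.2726, (K−S)⁺=0.0000, hold=0.0000 ⇒ V=0.0000 continue | (k=5,j=5): S=254.7037, (K−S)⁺=0.0000, hold=0.0000 ⇒ V=0.0000 continue  boundary S*=61.1270
step 4: (k=4,j=0): S=51.1397, (K−S)⁺=29.8803, hold=28.8665 ⇒ V=29.8803 exercise | (k=4,j=1): S=73.0648, (K−S)⁺=7.9552, hold=12.4393 ⇒ V=12.4393 continue | (k=4,j=2): S=104.3900, (K−S)⁺=0.0000, hold=2.5283 ⇒ V=2.5283 continue | (k=4,j=3): S=149.1452, (K−S)⁺=0.0000, hold=0.0000 ⇒ V=0.0000 continue | (k=4,j=4): S=213.0885, (K−S)⁺=0.0000, hold=0.0000 ⇒ V=0.0000 continue  boundary S*=51.1397
step 3: (k=3,j=0): S=61.1270, (K−S)⁺=19.8930, hold=21.0526 ⇒ V=21.0526 continue | (k=3,j=1): S=87.3341, (K−S)⁺=0.0000, hold=7.4797 ⇒ V=7.4797 continue | (k=3,j=2): S=124.7769, (K−S)⁺=0.0000, hold=1.2712 ⇒ V=1.2712 continue | (k=3,j=3): S=178.2726, (K−S)⁺=0.0000, hold=0.0000 ⇒ V=0.0000 continue  boundary S*=-
step 2: (k=2,j=0): S=73.0648, (K−S)⁺=7.9552, hold=14.2103 ⇒ V=14.2103 continue | (k=2,j=1): S=104.3900, (K−S)⁺=0.0000, hold=4.3768 ⇒ V=4.3768 continue | (k=2,j=2): S=149.1452, (K−S)⁺=0.0000, hold=0.6391 ⇒ V=0.6391 continue  boundary S*=-
step 1: (k=1,j=0): S=87.3341, (K−S)⁺=0.0000, hold=9.2661 ⇒ V=9.2661 continue | (k=1,j=1): S=124.7769, (K−S)⁺=0.0000, hold=2.5104 ⇒ V=2.5104 continue  boundary S*=-
step 0: (k=0,j=0): S=104.3900, (K−S)⁺=0.0000, hold=5.8756 ⇒ V=5.8756 continue  boundary S*=-

price = 5.8756
boundary = - - - - 51.1397 61.1270 51.1397
tree:
5.8756
9.2661 2.5104
14.2103 4.3768 0.6391
21.0526 7.4797 1.2712 0.0000
29.8803 12.4393 2.5283 0.0000 0.0000
38.2359 19.8930 5.0287 0.0000 0.0000 0.0000
45.2262 29.8803 10.0018 0.0000 0.0000 0.0000 0.0000
51.0745 38.2359 19.8930 0.0000 0.0000 0.0000 0.0000 0.0000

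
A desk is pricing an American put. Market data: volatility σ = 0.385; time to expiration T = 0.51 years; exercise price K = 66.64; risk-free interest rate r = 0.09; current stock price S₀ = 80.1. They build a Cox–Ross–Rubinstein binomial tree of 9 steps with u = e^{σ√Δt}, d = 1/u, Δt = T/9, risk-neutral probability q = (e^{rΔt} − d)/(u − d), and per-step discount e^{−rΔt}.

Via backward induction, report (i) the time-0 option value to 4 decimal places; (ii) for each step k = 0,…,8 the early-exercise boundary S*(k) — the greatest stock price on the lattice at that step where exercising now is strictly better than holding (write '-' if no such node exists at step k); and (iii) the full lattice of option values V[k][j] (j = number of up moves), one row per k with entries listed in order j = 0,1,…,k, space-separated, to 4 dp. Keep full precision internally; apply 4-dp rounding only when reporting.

price = 2.4148
boundary = - - - - - 50.6548 46.2188 50.6548 55.5166
tree:
2.4148
3.7348 1.1452
5.6359 1.9089 0.4081
8.2639 3.1166 0.7443 0.0827
11.7180 4.9613 1.3398 0.1679 0.0000
15.9852 7.6532 2.3725 0.3410 0.0000 0.0000
20.4212 11.3458 4.1107 0.6923 0.0000 0.0000 0.0000
24.4688 15.9852 6.9124 1.4057 0.0000 0.0000 0.0000 0.0000
28.1619 20.4212 11.1234 2.8541 0.0000 0.0000 0.0000 0.0000 0.0000
31.5316 24.4688 15.9852 5.7949 0.0000 0.0000 0.0000 0.0000 0.0000 0.0000

Δt=0.05667, u=1.09598, d=0.91243, q=0.50496, disc=e^(-rΔt)=0.99491
k=9 terminal: V=max(K-S,0) → 31.5316 24.4688 15.9852 5.7949 0.0000 0.0000 0.0000 0.0000 0.0000 0.0000
k=8: j=0 S=38.4781 intr=28.1619 cont=27.8229 V=28.1619[EX]; j=1 S=46.2188 intr=20.4212 cont=20.0822 V=20.4212[EX]; j=2 S=55.5166 intr=11.1234 cont=10.7844 V=11.1234[EX]; j=3 S=66.6849 intr=0.0000 cont=2.8541 V=2.8541[hold]; j=4 S=80.1000 intr=0.0000 cont=0.0000 V=0.0000[hold]; j=5 S=96.2138 intr=0.0000 cont=0.0000 V=0.0000[hold]; j=6 S=115.5692 intr=0.0000 cont=0.0000 V=0.0000[hold]; j=7 S=138.8183 intr=0.0000 cont=0.0000 V=0.0000[hold]; j=8 S=166.7445 intr=0.0000 cont=0.0000 V=0.0000[hold]  S*(8)=55.5166
k=7: j=0 S=42.1712 intr=24.4688 cont=24.1298 V=24.4688[EX]; j=1 S=50.6548 intr=15.9852 cont=15.6462 V=15.9852[EX]; j=2 S=60.8451 intr=5.7949 cont=6.9124 V=6.9124[hold]; j=3 S=73.0853 intr=0.0000 cont=1.4057 V=1.4057[hold]; j=4 S=87.7879 intr=0.0000 cont=0.0000 V=0.0000[hold]; j=5 S=105.4483 intr=0.0000 cont=0.0000 V=0.0000[hold]; j=6 S=126.6614 intr=0.0000 cont=0.0000 V=0.0000[hold]; j=7 S=152.1420 intr=0.0000 cont=0.0000 V=0.0000[hold]  S*(7)=50.6548
k=6: j=0 S=46.2188 intr=20.4212 cont=20.0822 V=20.4212[EX]; j=1 S=55.5166 intr=11.1234 cont=11.3458 V=11.3458[hold]; j=2 S=66.6849 intr=0.0000 cont=4.1107 V=4.1107[hold]; j=3 S=80.1000 intr=0.0000 cont=0.6923 V=0.6923[hold]; j=4 S=96.2138 intr=0.0000 cont=0.0000 V=0.0000[hold]; j=5 S=115.5692 intr=0.0000 cont=0.0000 V=0.0000[hold]; j=6 S=138.8183 intr=0.0000 cont=0.0000 V=0.0000[hold]  S*(6)=46.2188
k=5: j=0 S=50.6548 intr=15.9852 cont=15.7579 V=15.9852[EX]; j=1 S=60.8451 intr=5.7949 cont=7.6532 V=7.6532[hold]; j=2 S=73.0853 intr=0.0000 cont=2.3725 V=2.3725[hold]; j=3 S=87.7879 intr=0.0000 cont=0.3410 V=0.3410[hold]; j=4 S=105.4483 intr=0.0000 cont=0.0000 V=0.0000[hold]; j=5 S=126.6614 intr=0.0000 cont=0.0000 V=0.0000[hold]  S*(5)=50.6548
k=4: j=0 S=55.5166 intr=11.1234 cont=11.7180 V=11.7180[hold]; j=1 S=66.6849 intr=0.0000 cont=4.9613 V=4.9613[hold]; j=2 S=80.1000 intr=0.0000 cont=1.3398 V=1.3398[hold]; j=3 S=96.2138 intr=0.0000 cont=0.1679 V=0.1679[hold]; j=4 S=115.5692 intr=0.0000 cont=0.0000 V=0.0000[hold]  S*(4)=-
k=3: j=0 S=60.8451 intr=5.7949 cont=8.2639 V=8.2639[hold]; j=1 S=73.0853 intr=0.0000 cont=3.1166 V=3.1166[hold]; j=2 S=87.7879 intr=0.0000 cont=0.7443 V=0.7443[hold]; j=3 S=105.4483 intr=0.0000 cont=0.0827 V=0.0827[hold]  S*(3)=-
k=2: j=0 S=66.6849 intr=0.0000 cont=5.6359 V=5.6359[hold]; j=1 S=80.1000 intr=0.0000 cont=1.9089 V=1.9089[hold]; j=2 S=96.2138 intr=0.0000 cont=0.4081 V=0.4081[hold]  S*(2)=-
k=1: j=0 S=73.0853 intr=0.0000 cont=3.7348 V=3.7348[hold]; j=1 S=87.7879 intr=0.0000 cont=1.1452 V=1.1452[hold]  S*(1)=-
k=0: j=0 S=80.1000 intr=0.0000 cont=2.4148 V=2.4148[hold]  S*(0)=-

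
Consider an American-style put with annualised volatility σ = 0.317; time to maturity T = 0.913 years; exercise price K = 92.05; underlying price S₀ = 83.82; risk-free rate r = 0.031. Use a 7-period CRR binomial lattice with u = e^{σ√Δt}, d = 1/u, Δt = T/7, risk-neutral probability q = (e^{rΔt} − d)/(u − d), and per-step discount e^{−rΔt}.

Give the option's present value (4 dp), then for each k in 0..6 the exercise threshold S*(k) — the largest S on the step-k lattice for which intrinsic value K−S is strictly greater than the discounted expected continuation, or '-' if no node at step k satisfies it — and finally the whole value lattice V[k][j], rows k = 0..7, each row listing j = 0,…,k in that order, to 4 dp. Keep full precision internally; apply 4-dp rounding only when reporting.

price = 13.7680
boundary = - - - 59.4550 66.6665 74.7529 66.6665
tree:
13.7680
19.0857 8.3267
25.4845 12.5589 3.9742
32.5950 18.2671 6.6996 1.1599
39.0265 25.3835 10.9838 2.2793 0.0000
44.7623 32.5950 17.2971 4.4791 0.0000 0.0000
49.8776 39.0265 25.3835 8.8020 0.0000 0.0000 0.0000
54.4395 44.7623 32.5950 17.2971 0.0000 0.0000 0.0000 0.0000

Δt=0.13043, u=1.12129, d=0.89183, q=0.48907, disc=e^(-rΔt)=0.99596
k=7 terminal: V=max(K-S,0) → 54.4395 44.7623 32.5950 17.2971 0.0000 0.0000 0.0000 0.0000
k=6: j=0 S=42.1724 intr=49.8776 cont=49.5062 V=49.8776[EX]; j=1 S=53.0235 intr=39.0265 cont=38.6551 V=39.0265[EX]; j=2 S=66.6665 intr=25.3835 cont=25.0120 V=25.3835[EX]; j=3 S=83.8200 intr=8.2300 cont=8.8020 V=8.8020[hold]; j=4 S=105.3871 intr=0.0000 cont=0.0000 V=0.0000[hold]; j=5 S=132.5034 intr=0.0000 cont=0.0000 V=0.0000[hold]; j=6 S=166.5969 intr=0.0000 cont=0.0000 V=0.0000[hold]  S*(6)=66.6665
k=5: j=0 S=47.2877 intr=44.7623 cont=44.3909 V=44.7623[EX]; j=1 S=59.4550 intr=32.5950 cont=32.2236 V=32.5950[EX]; j=2 S=74.7529 intr=17.2971 cont=17.2043 V=17.2971[EX]; j=3 S=93.9869 intr=0.0000 cont=4.4791 V=4.4791[hold]; j=4 S=118.1700 intr=0.0000 cont=0.0000 V=0.0000[hold]; j=5 S=148.5754 intr=0.0000 cont=0.0000 V=0.0000[hold]  S*(5)=74.7529
k=4: j=0 S=53.0235 intr=39.0265 cont=38.6551 V=39.0265[EX]; j=1 S=66.6665 intr=25.3835 cont=25.0120 V=25.3835[EX]; j=2 S=83.8200 intr=8.2300 cont=10.9838 V=10.9838[hold]; j=3 S=105.3871 intr=0.0000 cont=2.2793 V=2.2793[hold]; j=4 S=132.5034 intr=0.0000 cont=0.0000 V=0.0000[hold]  S*(4)=66.6665
k=3: j=0 S=59.4550 intr=32.5950 cont=32.2236 V=32.5950[EX]; j=1 S=74.7529 intr=17.2971 cont=18.2671 V=18.2671[hold]; j=2 S=93.9869 intr=0.0000 cont=6.6996 V=6.6996[hold]; j=3 S=118.1700 intr=0.0000 cont=1.1599 V=1.1599[hold]  S*(3)=59.4550
k=2: j=0 S=66.6665 intr=25.3835 cont=25.4845 V=25.4845[hold]; j=1 S=83.8200 intr=8.2300 cont=12.5589 V=12.5589[hold]; j=2 S=105.3871 intr=0.0000 cont=3.9742 V=3.9742[hold]  S*(2)=-
k=1: j=0 S=74.7529 intr=17.2971 cont=19.0857 V=19.0857[hold]; j=1 S=93.9869 intr=0.0000 cont=8.3267 V=8.3267[hold]  S*(1)=-
k=0: j=0 S=83.8200 intr=8.2300 cont=13.7680 V=13.7680[hold]  S*(0)=-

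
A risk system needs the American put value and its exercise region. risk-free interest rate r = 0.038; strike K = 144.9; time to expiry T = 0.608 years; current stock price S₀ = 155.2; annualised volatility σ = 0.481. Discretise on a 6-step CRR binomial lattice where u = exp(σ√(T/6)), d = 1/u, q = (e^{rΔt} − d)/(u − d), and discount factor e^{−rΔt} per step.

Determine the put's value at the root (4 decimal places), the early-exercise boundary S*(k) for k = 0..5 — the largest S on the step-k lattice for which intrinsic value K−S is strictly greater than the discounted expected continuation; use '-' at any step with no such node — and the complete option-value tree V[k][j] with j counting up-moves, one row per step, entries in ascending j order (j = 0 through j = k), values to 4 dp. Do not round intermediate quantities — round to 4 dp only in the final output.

Δt=0.10133  u=1.16546  d=0.85803  q=0.47435  discount=0.99616
step 6 (expiry): payoffs max(K−S,0) = 82.9692 60.7796 30.6394 0.0000 0.0000 0.0000 0.0000
step 5: (k=5,j=0): S=72.1779, (K−S)⁺=72.7221, hold=72.1652 ⇒ V=72.7221 exercise | (k=5,j=1): S=98.0391, (K−S)⁺=46.8609, hold=46.3041 ⇒ V=46.8609 exercise | (k=5,j=2): S=133.1663, (K−S)⁺=11.7337, hold=16.0438 ⇒ V=16.0438 continue | (k=5,j=3): S=180.8795, (K−S)⁺=0.0000, hold=0.0000 ⇒ V=0.0000 continue | (k=5,j=4): S=245.6882, (K−S)⁺=0.0000, hold=0.0000 ⇒ V=0.0000 continue | (k=5,j=5): S=333.7178, (K−S)⁺=0.0000, hold=0.0000 ⇒ V=0.0000 continue  boundary S*=98.0391
step 4: (k=4,j=0): S=84.1204, (K−S)⁺=60.7796, hold=60.2227 ⇒ V=60.7796 exercise | (k=4,j=1): S=114.2606, (K−S)⁺=30.6394, hold=32.1191 ⇒ V=32.1191 continue | (k=4,j=2): S=155.2000, (K−S)⁺=0.0000, hold=8.4011 ⇒ V=8.4011 continue | (k=4,j=3): S=210.8079, (K−S)⁺=0.0000, hold=0.0000 ⇒ V=0.0000 continue | (k=4,j=4): S=286.3399, (K−S)⁺=0.0000, hold=0.0000 ⇒ V=0.0000 continue  boundary S*=84.1204
step 3: (k=3,j=0): S=98.0391, (K−S)⁺=46.8609, hold=47.0033 ⇒ V=47.0033 continue | (k=3,j=1): S=133.1663, (K−S)⁺=11.7337, hold=20.7884 ⇒ V=20.7884 continue | (k=3,j=2): S=180.8795, (K−S)⁺=0.0000, hold=4.3991 ⇒ V=4.3991 continue | (k=3,j=3): S=245.6882, (K−S)⁺=0.0000, hold=0.0000 ⇒ V=0.0000 continue  boundary S*=-
step 2: (k=2,j=0): S=114.2606, (K−S)⁺=30.6394, hold=34.4355 ⇒ V=34.4355 continue | (k=2,j=1): S=155.2000, (K−S)⁺=0.0000, hold=12.9642 ⇒ V=12.9642 continue | (k=2,j=2): S=210.8079, (K−S)⁺=0.0000, hold=2.3035 ⇒ V=2.3035 continue  boundary S*=-
step 1: (k=1,j=0): S=133.1663, (K−S)⁺=11.7337, hold=24.1575 ⇒ V=24.1575 continue | (k=1,j=1): S=180.8795, (K−S)⁺=0.0000, hold=7.8770 ⇒ V=7.8770 continue  boundary S*=-
step 0: (k=0,j=0): S=155.2000, (K−S)⁺=0.0000, hold=16.3717 ⇒ V=16.3717 continue  boundary S*=-

price = 16.3717
boundary = - - - - 84.1204 98.0391
tree:
16.3717
24.1575 7.8770
34.4355 12.9642 2.3035
47.0033 20.7884 4.3991 0.0000
60.7796 32.1191 8.4011 0.0000 0.0000
72.7221 46.8609 16.0438 0.0000 0.0000 0.0000
82.9692 60.7796 30.6394 0.0000 0.0000 0.0000 0.0000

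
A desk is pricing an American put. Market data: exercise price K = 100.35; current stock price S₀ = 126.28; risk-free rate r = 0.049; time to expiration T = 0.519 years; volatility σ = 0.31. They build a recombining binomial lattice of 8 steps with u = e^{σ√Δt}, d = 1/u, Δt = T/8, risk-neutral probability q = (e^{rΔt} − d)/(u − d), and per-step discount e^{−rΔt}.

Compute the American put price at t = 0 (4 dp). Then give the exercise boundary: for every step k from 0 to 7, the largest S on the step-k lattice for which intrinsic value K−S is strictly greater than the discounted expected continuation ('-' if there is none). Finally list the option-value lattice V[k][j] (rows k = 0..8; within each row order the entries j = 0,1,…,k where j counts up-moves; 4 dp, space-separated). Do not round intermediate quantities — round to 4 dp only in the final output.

price = 1.6872
boundary = - - - - - - 78.6297 85.0899
tree:
1.6872
2.7765 0.6103
4.4743 1.0992 0.1261
7.0279 1.9534 0.2533 0.0000
10.6934 3.4131 0.5086 0.0000 0.0000
15.6323 5.8306 1.0213 0.0000 0.0000 0.0000
21.7203 9.6538 2.0508 0.0000 0.0000 0.0000 0.0000
27.6901 15.2601 4.1181 0.0000 0.0000 0.0000 0.0000 0.0000
33.2065 21.7203 8.2692 0.0000 0.0000 0.0000 0.0000 0.0000 0.0000

params: Δt=0.06488 u=1.08216 d=0.92408 q=0.50041 e^(-rΔt)=0.99683
t_8 payoffs: 33.2065 21.7203 8.2692 0.0000 0.0000 0.0000 0.0000 0.0000 0.0000
t_7: node(7,0) S=72.6599 payoff=27.6901 vs cont=27.3716 → 27.6901 [stop]  node(7,1) S=85.0899 payoff=15.2601 vs cont=14.9417 → 15.2601 [stop]  node(7,2) S=99.6461 payoff=0.7039 vs cont=4.1181 → 4.1181 [wait]  node(7,3) S=116.6926 payoff=0.0000 vs cont=0.0000 → 0.0000 [wait]  node(7,4) S=136.6551 payoff=0.0000 vs cont=0.0000 → 0.0000 [wait]  node(7,5) S=160.0327 payoff=0.0000 vs cont=0.0000 → 0.0000 [wait]  node(7,6) S=187.4094 payoff=0.0000 vs cont=0.0000 → 0.0000 [wait]  node(7,7) S=219.4695 payoff=0.0000 vs cont=0.0000 → 0.0000 [wait]  ⇒ S*(7)=85.0899
t_6: node(6,0) S=78.6297 payoff=21.7203 vs cont=21.4018 → 21.7203 [stop]  node(6,1) S=92.0808 payoff=8.2692 vs cont=9.6538 → 9.6538 [wait]  node(6,2) S=107.8330 payoff=0.0000 vs cont=2.0508 → 2.0508 [wait]  node(6,3) S=126.2800 payoff=0.0000 vs cont=0.0000 → 0.0000 [wait]  node(6,4) S=147.8827 payoff=0.0000 vs cont=0.0000 → 0.0000 [wait]  node(6,5) S=173.1809 payoff=0.0000 vs cont=0.0000 → 0.0000 [wait]  node(6,6) S=202.8069 payoff=0.0000 vs cont=0.0000 → 0.0000 [wait]  ⇒ S*(6)=78.6297
t_5: node(5,0) S=85.0899 payoff=15.2601 vs cont=15.6323 → 15.6323 [wait]  node(5,1) S=99.6461 payoff=0.7039 vs cont=5.8306 → 5.8306 [wait]  node(5,2) S=116.6926 payoff=0.0000 vs cont=1.0213 → 1.0213 [wait]  node(5,3) S=136.6551 payoff=0.0000 vs cont=0.0000 → 0.0000 [wait]  node(5,4) S=160.0327 payoff=0.0000 vs cont=0.0000 → 0.0000 [wait]  node(5,5) S=187.4094 payoff=0.0000 vs cont=0.0000 → 0.0000 [wait]  ⇒ S*(5)=-
t_4: node(4,0) S=92.0808 payoff=8.2692 vs cont=10.6934 → 10.6934 [wait]  node(4,1) S=107.8330 payoff=0.0000 vs cont=3.4131 → 3.4131 [wait]  node(4,2) S=126.2800 payoff=0.0000 vs cont=0.5086 → 0.5086 [wait]  node(4,3) S=147.8827 payoff=0.0000 vs cont=0.0000 → 0.0000 [wait]  node(4,4) S=173.1809 payoff=0.0000 vs cont=0.0000 → 0.0000 [wait]  ⇒ S*(4)=-
t_3: node(3,0) S=99.6461 payoff=0.7039 vs cont=7.0279 → 7.0279 [wait]  node(3,1) S=116.6926 payoff=0.0000 vs cont=1.9534 → 1.9534 [wait]  node(3,2) S=136.6551 payoff=0.0000 vs cont=0.2533 → 0.2533 [wait]  node(3,3) S=160.0327 payoff=0.0000 vs cont=0.0000 → 0.0000 [wait]  ⇒ S*(3)=-
t_2: node(2,0) S=107.8330 payoff=0.0000 vs cont=4.4743 → 4.4743 [wait]  node(2,1) S=126.2800 payoff=0.0000 vs cont=1.0992 → 1.0992 [wait]  node(2,2) S=147.8827 payoff=0.0000 vs cont=0.1261 → 0.1261 [wait]  ⇒ S*(2)=-
t_1: node(1,0) S=116.6926 payoff=0.0000 vs cont=2.7765 → 2.7765 [wait]  node(1,1) S=136.6551 payoff=0.0000 vs cont=0.6103 → 0.6103 [wait]  ⇒ S*(1)=-
t_0: node(0,0) S=126.2800 payoff=0.0000 vs cont=1.6872 → 1.6872 [wait]  ⇒ S*(0)=-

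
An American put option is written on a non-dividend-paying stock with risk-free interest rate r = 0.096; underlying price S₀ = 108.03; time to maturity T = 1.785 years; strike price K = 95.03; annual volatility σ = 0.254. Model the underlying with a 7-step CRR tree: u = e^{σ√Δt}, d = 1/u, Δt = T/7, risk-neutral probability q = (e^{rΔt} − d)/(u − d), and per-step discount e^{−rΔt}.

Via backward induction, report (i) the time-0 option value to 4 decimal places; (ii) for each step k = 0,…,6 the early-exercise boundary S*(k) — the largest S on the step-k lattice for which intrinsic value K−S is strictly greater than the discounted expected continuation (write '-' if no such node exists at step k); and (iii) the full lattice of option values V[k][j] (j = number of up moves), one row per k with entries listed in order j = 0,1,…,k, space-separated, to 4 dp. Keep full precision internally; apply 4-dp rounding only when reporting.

Δt=0.25500  u=1.13685  d=0.87962  q=0.56432  discount=0.97582
step 7 (expiry): payoffs max(K−S,0) = 51.0136 38.1417 21.5056 0.0045 0.0000 0.0000 0.0000 0.0000
step 6: (k=6,j=0): S=50.0402, (K−S)⁺=44.9898, hold=42.6917 ⇒ V=44.9898 exercise | (k=6,j=1): S=64.6737, (K−S)⁺=30.3563, hold=28.0582 ⇒ V=30.3563 exercise | (k=6,j=2): S=83.5865, (K−S)⁺=11.4435, hold=9.1454 ⇒ V=11.4435 exercise | (k=6,j=3): S=108.0300, (K−S)⁺=0.0000, hold=0.0019 ⇒ V=0.0019 continue | (k=6,j=4): S=139.6217, (K−S)⁺=0.0000, hold=0.0000 ⇒ V=0.0000 continue | (k=6,j=5): S=180.4518, (K−S)⁺=0.0000, hold=0.0000 ⇒ V=0.0000 continue | (k=6,j=6): S=233.2221, (K−S)⁺=0.0000, hold=0.0000 ⇒ V=0.0000 continue  boundary S*=83.5865
step 5: (k=5,j=0): S=56.8883, (K−S)⁺=38.1417, hold=35.8436 ⇒ V=38.1417 exercise | (k=5,j=1): S=73.5244, (K−S)⁺=21.5056, hold=19.2075 ⇒ V=21.5056 exercise | (k=5,j=2): S=95.0255, (K−S)⁺=0.0045, hold=4.8662 ⇒ V=4.8662 continue | (k=5,j=3): S=122.8142, (K−S)⁺=0.0000, hold=0.0008 ⇒ V=0.0008 continue | (k=5,j=4): S=158.7293, (K−S)⁺=0.0000, hold=0.0000 ⇒ V=0.0000 continue | (k=5,j=5): S=205.1472, (K−S)⁺=0.0000, hold=0.0000 ⇒ V=0.0000 continue  boundary S*=73.5244
step 4: (k=4,j=0): S=64.6737, (K−S)⁺=30.3563, hold=28.0582 ⇒ V=30.3563 exercise | (k=4,j=1): S=83.5865, (K−S)⁺=11.4435, hold=11.8227 ⇒ V=11.8227 continue | (k=4,j=2): S=108.0300, (K−S)⁺=0.0000, hold=2.0693 ⇒ V=2.0693 continue | (k=4,j=3): S=139.6217, (K−S)⁺=0.0000, hold=0.0003 ⇒ V=0.0003 continue | (k=4,j=4): S=180.4518, (K−S)⁺=0.0000, hold=0.0000 ⇒ V=0.0000 continue  boundary S*=64.6737
step 3: (k=3,j=0): S=73.5244, (K−S)⁺=21.5056, hold=19.4162 ⇒ V=21.5056 exercise | (k=3,j=1): S=95.0255, (K−S)⁺=0.0045, hold=6.1658 ⇒ V=6.1658 continue | (k=3,j=2): S=122.8142, (K−S)⁺=0.0000, hold=0.8799 ⇒ V=0.8799 continue | (k=3,j=3): S=158.7293, (K−S)⁺=0.0000, hold=0.0001 ⇒ V=0.0001 continue  boundary S*=73.5244
step 2: (k=2,j=0): S=83.5865, (K−S)⁺=11.4435, hold=12.5383 ⇒ V=12.5383 continue | (k=2,j=1): S=108.0300, (K−S)⁺=0.0000, hold=3.1059 ⇒ V=3.1059 continue | (k=2,j=2): S=139.6217, (K−S)⁺=0.0000, hold=0.3742 ⇒ V=0.3742 continue  boundary S*=-
step 1: (k=1,j=0): S=95.0255, (K−S)⁺=0.0045, hold=7.0410 ⇒ V=7.0410 continue | (k=1,j=1): S=122.8142, (K−S)⁺=0.0000, hold=1.5265 ⇒ V=1.5265 continue  boundary S*=-
step 0: (k=0,j=0): S=108.0300, (K−S)⁺=0.0000, hold=3.8340 ⇒ V=3.8340 continue  boundary S*=-

price = 3.8340
boundary = - - - 73.5244 64.6737 73.5244 83.5865
tree:
3.8340
7.0410 1.5265
12.5383 3.1059 0.3742
21.5056 6.1658 0.8799 0.0001
30.3563 11.8227 2.0693 0.0003 0.0000
38.1417 21.5056 4.8662 0.0008 0.0000 0.0000
44.9898 30.3563 11.4435 0.0019 0.0000 0.0000 0.0000
51.0136 38.1417 21.5056 0.0045 0.0000 0.0000 0.0000 0.0000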